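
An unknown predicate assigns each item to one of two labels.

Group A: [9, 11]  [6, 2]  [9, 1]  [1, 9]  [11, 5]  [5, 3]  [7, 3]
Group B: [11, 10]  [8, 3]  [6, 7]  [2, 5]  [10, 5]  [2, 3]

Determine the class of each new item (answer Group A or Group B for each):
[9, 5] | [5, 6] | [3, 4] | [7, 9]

Group A, Group B, Group B, Group A

The simplest hypothesis consistent with all the labels is: sum is even.
[9, 5] → 9+5 = 14 → Group A.
[5, 6] → 5+6 = 11 → Group B.
[3, 4] → 3+4 = 7 → Group B.
[7, 9] → 7+9 = 16 → Group A.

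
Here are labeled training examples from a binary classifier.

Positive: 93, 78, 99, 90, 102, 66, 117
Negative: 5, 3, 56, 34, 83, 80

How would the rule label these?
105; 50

Every 'Positive' example satisfies: multiple of 3 AND at least 5. None of the 'Negative' examples do.

Positive, Negative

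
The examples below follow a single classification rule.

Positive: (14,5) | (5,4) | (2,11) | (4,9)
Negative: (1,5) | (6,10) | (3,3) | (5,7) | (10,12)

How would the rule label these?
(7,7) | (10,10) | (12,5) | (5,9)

The rule appears to be: sum is odd.
(7,7) → 7+7 = 14 → Negative.
(10,10) → 10+10 = 20 → Negative.
(12,5) → 12+5 = 17 → Positive.
(5,9) → 5+9 = 14 → Negative.

Negative, Negative, Positive, Negative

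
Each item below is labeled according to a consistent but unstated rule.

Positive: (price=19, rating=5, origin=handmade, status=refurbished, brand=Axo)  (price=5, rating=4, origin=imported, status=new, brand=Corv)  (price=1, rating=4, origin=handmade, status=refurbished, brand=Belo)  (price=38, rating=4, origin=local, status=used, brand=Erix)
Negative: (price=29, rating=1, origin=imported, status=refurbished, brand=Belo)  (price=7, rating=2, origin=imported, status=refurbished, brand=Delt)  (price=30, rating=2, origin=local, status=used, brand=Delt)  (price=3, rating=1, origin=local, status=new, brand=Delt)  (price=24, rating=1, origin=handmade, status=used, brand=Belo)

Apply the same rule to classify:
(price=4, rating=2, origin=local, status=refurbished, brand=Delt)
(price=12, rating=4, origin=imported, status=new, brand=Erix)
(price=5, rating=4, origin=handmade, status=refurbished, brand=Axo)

Negative, Positive, Positive

A rule that fits every label: rating ≥ 4 — true of each 'Positive' example, false of each 'Negative' one.
Negative: (price=4, rating=2, origin=local, status=refurbished, brand=Delt), since rating = 2. Positive: (price=12, rating=4, origin=imported, status=new, brand=Erix), since rating = 4. Positive: (price=5, rating=4, origin=handmade, status=refurbished, brand=Axo), since rating = 4.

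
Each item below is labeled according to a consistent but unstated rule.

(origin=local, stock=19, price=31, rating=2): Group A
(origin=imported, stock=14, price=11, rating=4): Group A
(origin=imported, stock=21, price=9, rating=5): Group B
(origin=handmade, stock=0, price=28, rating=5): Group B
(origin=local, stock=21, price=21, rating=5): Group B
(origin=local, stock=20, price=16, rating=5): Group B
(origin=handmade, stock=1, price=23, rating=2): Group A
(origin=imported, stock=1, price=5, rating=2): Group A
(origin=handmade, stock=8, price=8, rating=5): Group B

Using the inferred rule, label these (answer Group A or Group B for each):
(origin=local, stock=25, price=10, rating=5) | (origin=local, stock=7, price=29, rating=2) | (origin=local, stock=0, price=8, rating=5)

Group B, Group A, Group B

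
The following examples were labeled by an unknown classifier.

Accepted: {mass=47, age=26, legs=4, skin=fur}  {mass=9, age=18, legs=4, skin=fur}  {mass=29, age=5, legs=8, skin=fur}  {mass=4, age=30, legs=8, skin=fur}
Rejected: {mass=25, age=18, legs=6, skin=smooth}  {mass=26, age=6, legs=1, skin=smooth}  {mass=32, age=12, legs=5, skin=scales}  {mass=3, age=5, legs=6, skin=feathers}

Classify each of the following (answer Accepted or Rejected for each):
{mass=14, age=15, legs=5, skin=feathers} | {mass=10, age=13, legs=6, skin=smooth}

The distinguishing property — skin is fur — holds for all the 'Accepted' cases and none of the 'Rejected' cases.
{mass=14, age=15, legs=5, skin=feathers}: skin is feathers, lacks this property → Rejected.
{mass=10, age=13, legs=6, skin=smooth}: skin is smooth, lacks this property → Rejected.

Rejected, Rejected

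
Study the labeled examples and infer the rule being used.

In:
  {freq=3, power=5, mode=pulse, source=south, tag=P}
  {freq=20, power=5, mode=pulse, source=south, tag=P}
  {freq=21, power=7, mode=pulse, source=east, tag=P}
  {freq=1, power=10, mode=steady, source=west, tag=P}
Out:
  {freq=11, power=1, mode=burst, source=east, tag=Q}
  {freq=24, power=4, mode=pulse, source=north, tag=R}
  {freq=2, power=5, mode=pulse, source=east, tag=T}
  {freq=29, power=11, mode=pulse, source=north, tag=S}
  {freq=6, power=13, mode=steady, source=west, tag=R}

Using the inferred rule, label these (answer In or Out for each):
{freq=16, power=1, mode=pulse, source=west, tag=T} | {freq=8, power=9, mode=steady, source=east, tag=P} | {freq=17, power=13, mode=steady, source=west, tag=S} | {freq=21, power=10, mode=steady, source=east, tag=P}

Out, In, Out, In

The distinguishing property — tag is P — holds for all the 'In' cases and none of the 'Out' cases.
{freq=16, power=1, mode=pulse, source=west, tag=T}: tag is T, does not pass → Out. {freq=8, power=9, mode=steady, source=east, tag=P}: tag is P, qualifies → In. {freq=17, power=13, mode=steady, source=west, tag=S}: tag is S, does not pass → Out. {freq=21, power=10, mode=steady, source=east, tag=P}: tag is P, qualifies → In.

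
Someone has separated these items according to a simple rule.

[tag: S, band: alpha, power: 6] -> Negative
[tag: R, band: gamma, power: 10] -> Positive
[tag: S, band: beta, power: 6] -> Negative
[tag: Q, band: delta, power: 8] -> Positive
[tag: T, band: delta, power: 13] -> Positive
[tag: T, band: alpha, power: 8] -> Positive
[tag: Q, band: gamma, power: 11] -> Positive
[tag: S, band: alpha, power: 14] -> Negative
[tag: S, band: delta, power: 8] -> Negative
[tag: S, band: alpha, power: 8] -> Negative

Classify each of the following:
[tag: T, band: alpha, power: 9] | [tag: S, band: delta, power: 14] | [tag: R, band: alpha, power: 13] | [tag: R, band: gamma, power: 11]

Positive, Negative, Positive, Positive

Checking candidate rules against both groups, what survives is: tag is not S.
[tag: T, band: alpha, power: 9]: Positive (tag is T).
[tag: S, band: delta, power: 14]: Negative (tag is S).
[tag: R, band: alpha, power: 13]: Positive (tag is R).
[tag: R, band: gamma, power: 11]: Positive (tag is R).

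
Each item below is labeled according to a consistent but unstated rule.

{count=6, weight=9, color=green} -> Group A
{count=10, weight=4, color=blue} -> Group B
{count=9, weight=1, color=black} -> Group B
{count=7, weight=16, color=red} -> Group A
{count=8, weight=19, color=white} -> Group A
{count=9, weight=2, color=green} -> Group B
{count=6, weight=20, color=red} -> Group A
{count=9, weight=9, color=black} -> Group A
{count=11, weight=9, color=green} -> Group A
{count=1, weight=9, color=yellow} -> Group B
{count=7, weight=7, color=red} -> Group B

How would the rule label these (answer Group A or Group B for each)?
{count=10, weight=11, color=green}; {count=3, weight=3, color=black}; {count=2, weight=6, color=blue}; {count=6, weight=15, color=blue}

Group A, Group B, Group B, Group A

The common property of the 'Group A' items is: weight ≥ 9 AND count ≥ 6. No 'Group B' item has it.
Group A: {count=10, weight=11, color=green}, since weight = 11, count = 10. Group B: {count=3, weight=3, color=black}, since weight = 3, count = 3. Group B: {count=2, weight=6, color=blue}, since weight = 6, count = 2. Group A: {count=6, weight=15, color=blue}, since weight = 15, count = 6.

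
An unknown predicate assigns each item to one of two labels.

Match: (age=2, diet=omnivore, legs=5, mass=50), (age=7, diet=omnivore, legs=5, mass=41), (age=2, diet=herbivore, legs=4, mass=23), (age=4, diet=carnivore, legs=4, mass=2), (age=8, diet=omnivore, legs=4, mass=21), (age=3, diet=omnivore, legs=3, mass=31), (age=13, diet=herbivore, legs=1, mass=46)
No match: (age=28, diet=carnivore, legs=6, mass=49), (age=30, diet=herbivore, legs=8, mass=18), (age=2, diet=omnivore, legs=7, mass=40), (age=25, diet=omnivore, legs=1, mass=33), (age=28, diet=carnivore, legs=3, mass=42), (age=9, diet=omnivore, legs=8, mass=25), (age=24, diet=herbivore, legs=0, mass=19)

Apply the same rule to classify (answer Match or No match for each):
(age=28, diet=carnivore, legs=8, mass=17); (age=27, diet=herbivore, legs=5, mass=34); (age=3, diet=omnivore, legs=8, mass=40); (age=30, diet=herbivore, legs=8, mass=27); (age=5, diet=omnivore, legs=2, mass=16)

No match, No match, No match, No match, Match

One predicate separates the groups cleanly: legs ≤ 5 AND age ≤ 13.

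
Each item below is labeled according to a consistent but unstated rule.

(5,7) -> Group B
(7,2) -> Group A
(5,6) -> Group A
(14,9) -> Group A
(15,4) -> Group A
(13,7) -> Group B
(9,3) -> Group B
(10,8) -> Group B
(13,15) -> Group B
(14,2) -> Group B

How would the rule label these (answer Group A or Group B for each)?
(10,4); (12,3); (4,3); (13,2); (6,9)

Group B, Group A, Group A, Group A, Group A

The pattern is that an item is 'Group A' exactly when: sum is odd.
(10,4): Group B (10+4 = 14). (12,3): Group A (12+3 = 15). (4,3): Group A (4+3 = 7). (13,2): Group A (13+2 = 15). (6,9): Group A (6+9 = 15).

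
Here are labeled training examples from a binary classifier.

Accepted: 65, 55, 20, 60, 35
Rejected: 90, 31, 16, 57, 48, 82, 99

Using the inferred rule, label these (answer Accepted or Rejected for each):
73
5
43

Rejected, Accepted, Rejected

Rule: multiple of 5 AND at most 65. This holds for each 'Accepted' example and fails for each 'Rejected' one.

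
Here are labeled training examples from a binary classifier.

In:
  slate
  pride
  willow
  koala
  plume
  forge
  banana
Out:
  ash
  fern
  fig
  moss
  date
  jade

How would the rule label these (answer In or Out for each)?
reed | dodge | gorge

The distinguishing property — length ≥ 5 — holds for all the 'In' cases and none of the 'Out' cases.

Out, In, In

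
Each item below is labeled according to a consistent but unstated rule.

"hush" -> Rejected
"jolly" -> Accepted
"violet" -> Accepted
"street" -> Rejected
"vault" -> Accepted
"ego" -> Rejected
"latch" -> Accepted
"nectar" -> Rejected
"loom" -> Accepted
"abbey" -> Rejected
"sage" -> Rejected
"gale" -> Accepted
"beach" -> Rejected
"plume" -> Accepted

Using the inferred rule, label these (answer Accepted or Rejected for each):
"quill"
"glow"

One predicate separates the groups cleanly: contains 'l'.
"quill": Accepted (has 'l'). "glow": Accepted (has 'l').

Accepted, Accepted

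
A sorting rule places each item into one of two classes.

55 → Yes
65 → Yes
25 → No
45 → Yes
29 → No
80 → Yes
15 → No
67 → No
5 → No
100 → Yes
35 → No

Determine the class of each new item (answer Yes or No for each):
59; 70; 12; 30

No, Yes, No, No

Rule: multiple of 5 AND at least 45. This holds for each 'Yes' example and fails for each 'No' one.
59 — 59 = 5·11 + 4, 59 ≥ 45, hence No.
70 — 70 = 5·14, 70 ≥ 45, hence Yes.
12 — 12 = 5·2 + 2, 12 < 45, hence No.
30 — 30 = 5·6, 30 < 45, hence No.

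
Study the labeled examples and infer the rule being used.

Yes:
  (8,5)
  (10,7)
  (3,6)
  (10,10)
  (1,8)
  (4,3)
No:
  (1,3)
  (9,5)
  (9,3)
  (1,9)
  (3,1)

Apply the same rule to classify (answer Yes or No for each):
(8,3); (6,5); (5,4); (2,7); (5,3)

Yes, Yes, Yes, Yes, No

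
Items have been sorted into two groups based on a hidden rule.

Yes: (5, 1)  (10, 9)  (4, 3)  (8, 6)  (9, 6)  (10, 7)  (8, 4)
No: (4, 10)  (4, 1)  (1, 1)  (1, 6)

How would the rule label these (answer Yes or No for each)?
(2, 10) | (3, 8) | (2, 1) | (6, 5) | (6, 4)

No, No, No, Yes, Yes

Rule: first > second AND sum ≥ 6. This holds for each 'Yes' example and fails for each 'No' one.
(2, 10): No (2 < 10, 2+10 = 12).
(3, 8): No (3 < 8, 3+8 = 11).
(2, 1): No (2 > 1, 2+1 = 3).
(6, 5): Yes (6 > 5, 6+5 = 11).
(6, 4): Yes (6 > 4, 6+4 = 10).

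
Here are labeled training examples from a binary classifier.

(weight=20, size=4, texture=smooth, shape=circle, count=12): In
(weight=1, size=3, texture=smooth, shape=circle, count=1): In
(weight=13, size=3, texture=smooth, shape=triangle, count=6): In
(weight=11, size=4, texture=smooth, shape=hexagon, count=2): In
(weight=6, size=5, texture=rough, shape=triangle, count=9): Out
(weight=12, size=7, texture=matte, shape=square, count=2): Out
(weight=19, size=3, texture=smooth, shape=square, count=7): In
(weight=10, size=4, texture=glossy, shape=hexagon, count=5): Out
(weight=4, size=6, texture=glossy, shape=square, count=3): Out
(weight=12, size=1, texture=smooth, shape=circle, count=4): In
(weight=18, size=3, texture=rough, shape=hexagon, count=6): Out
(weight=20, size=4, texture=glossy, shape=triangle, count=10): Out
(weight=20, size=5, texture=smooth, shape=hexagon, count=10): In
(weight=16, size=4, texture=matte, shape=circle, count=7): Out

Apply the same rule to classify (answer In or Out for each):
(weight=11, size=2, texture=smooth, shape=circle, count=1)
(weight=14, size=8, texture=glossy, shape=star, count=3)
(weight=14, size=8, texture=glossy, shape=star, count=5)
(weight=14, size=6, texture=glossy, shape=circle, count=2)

In, Out, Out, Out

Rule: texture is smooth. This holds for each 'In' example and fails for each 'Out' one.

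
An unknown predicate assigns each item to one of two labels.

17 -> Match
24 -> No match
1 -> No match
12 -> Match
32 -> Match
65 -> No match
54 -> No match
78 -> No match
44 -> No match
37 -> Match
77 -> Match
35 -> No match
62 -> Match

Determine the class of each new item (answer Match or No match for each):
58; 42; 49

No match, Match, No match

One predicate separates the groups cleanly: ≡ 2 (mod 5).
No match: 58, since 58 mod 5 = 3. Match: 42, since 42 mod 5 = 2. No match: 49, since 49 mod 5 = 4.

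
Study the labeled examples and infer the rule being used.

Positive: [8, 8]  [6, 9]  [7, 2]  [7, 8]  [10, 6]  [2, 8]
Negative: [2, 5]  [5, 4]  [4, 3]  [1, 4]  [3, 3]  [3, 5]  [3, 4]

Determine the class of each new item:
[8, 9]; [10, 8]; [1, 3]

Every 'Positive' example satisfies: max ≥ 6. None of the 'Negative' examples do.

Positive, Positive, Negative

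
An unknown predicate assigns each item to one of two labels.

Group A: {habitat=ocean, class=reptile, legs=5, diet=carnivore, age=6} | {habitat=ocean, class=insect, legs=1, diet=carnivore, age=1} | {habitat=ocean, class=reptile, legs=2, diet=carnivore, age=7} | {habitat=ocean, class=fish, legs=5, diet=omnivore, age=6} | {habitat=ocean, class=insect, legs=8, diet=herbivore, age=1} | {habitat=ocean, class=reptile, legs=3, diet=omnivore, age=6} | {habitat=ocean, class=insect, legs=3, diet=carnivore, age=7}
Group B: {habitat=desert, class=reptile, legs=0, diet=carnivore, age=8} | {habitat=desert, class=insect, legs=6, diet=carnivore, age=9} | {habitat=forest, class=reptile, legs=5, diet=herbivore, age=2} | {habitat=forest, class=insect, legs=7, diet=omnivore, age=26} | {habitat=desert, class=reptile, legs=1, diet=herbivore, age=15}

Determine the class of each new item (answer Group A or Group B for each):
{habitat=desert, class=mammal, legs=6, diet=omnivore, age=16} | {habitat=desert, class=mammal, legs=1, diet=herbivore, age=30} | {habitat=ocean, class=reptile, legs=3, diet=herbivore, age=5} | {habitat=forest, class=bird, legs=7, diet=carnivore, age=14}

One predicate separates the groups cleanly: habitat is ocean.
{habitat=desert, class=mammal, legs=6, diet=omnivore, age=16}: habitat is desert — does not satisfy this, so Group B. {habitat=desert, class=mammal, legs=1, diet=herbivore, age=30}: habitat is desert — does not satisfy this, so Group B. {habitat=ocean, class=reptile, legs=3, diet=herbivore, age=5}: habitat is ocean — passes, so Group A. {habitat=forest, class=bird, legs=7, diet=carnivore, age=14}: habitat is forest — does not satisfy this, so Group B.

Group B, Group B, Group A, Group B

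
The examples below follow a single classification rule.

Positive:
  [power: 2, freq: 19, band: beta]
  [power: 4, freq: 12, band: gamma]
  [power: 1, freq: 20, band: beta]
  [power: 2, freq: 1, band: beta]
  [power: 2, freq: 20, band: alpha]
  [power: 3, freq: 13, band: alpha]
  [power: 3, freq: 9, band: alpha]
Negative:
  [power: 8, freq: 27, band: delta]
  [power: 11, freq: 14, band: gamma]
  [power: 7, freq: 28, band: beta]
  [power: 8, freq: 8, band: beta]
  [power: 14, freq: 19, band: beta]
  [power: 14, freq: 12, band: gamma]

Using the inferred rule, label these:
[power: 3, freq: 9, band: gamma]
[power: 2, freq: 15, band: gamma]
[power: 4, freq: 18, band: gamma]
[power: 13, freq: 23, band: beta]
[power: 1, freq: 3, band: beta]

The rule appears to be: power ≤ 4.
[power: 3, freq: 9, band: gamma] → power = 3 → Positive. [power: 2, freq: 15, band: gamma] → power = 2 → Positive. [power: 4, freq: 18, band: gamma] → power = 4 → Positive. [power: 13, freq: 23, band: beta] → power = 13 → Negative. [power: 1, freq: 3, band: beta] → power = 1 → Positive.

Positive, Positive, Positive, Negative, Positive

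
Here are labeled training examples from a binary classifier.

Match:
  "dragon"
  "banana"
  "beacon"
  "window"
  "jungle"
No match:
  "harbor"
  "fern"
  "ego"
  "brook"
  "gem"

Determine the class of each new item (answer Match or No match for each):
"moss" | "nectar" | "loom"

No match, Match, No match

Every 'Match' example satisfies: length 6 AND contains 'n'. None of the 'No match' examples do.
"moss": No match (length 4, no 'n').
"nectar": Match (length 6, has 'n').
"loom": No match (length 4, no 'n').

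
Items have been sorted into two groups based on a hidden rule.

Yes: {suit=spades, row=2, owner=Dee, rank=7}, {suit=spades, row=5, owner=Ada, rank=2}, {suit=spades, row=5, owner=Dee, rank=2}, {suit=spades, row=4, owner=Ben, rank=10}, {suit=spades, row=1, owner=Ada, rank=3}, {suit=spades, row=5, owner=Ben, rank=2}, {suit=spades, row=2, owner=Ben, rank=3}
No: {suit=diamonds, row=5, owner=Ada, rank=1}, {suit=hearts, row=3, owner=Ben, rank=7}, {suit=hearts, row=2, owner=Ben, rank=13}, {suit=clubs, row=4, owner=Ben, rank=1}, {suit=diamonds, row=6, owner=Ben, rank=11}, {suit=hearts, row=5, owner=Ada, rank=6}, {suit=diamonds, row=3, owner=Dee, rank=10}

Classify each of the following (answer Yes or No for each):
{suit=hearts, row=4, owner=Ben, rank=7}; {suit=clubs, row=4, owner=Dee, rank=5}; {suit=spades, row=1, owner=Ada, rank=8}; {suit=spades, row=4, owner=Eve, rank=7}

No, No, Yes, Yes

One predicate separates the groups cleanly: suit is spades.
{suit=hearts, row=4, owner=Ben, rank=7} — suit is hearts, hence No. {suit=clubs, row=4, owner=Dee, rank=5} — suit is clubs, hence No. {suit=spades, row=1, owner=Ada, rank=8} — suit is spades, hence Yes. {suit=spades, row=4, owner=Eve, rank=7} — suit is spades, hence Yes.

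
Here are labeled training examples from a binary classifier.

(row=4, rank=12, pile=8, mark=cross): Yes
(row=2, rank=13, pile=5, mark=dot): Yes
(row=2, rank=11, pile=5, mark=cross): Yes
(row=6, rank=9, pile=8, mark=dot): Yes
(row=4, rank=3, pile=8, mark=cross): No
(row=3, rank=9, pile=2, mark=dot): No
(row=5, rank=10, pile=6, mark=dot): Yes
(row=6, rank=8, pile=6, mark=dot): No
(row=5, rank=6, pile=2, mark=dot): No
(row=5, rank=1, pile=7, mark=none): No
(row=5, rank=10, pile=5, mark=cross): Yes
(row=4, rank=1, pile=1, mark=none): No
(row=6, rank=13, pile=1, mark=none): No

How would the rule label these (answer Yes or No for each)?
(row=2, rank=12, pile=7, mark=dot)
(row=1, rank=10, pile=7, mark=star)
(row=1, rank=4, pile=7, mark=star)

A rule that fits every label: rank ≥ 9 AND pile ≥ 5 — true of each 'Yes' example, false of each 'No' one.
(row=2, rank=12, pile=7, mark=dot) — rank = 12, pile = 7, hence Yes.
(row=1, rank=10, pile=7, mark=star) — rank = 10, pile = 7, hence Yes.
(row=1, rank=4, pile=7, mark=star) — rank = 4, pile = 7, hence No.

Yes, Yes, No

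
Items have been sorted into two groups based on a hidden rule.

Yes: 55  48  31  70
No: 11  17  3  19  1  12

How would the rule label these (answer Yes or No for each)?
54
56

One predicate separates the groups cleanly: at least 31.
54 → 54 ≥ 31 → Yes.
56 → 56 ≥ 31 → Yes.

Yes, Yes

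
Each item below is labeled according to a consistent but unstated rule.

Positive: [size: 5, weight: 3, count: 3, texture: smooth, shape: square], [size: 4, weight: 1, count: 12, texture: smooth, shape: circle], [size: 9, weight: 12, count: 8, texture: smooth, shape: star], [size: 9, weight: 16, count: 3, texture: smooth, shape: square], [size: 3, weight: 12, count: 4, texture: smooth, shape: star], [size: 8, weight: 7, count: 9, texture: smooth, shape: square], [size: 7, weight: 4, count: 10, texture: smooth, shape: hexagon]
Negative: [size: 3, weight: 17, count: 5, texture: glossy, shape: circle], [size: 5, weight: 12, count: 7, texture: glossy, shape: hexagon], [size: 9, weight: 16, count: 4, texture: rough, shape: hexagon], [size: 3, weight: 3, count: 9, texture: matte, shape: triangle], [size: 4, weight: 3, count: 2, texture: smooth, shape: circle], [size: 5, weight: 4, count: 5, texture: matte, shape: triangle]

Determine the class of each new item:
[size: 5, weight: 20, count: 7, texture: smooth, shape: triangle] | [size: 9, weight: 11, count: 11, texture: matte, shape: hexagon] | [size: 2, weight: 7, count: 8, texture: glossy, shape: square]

Positive, Negative, Negative

All 'Positive' examples share one property — texture is smooth AND count ≥ 3 — and every 'Negative' example lacks it.
[size: 5, weight: 20, count: 7, texture: smooth, shape: triangle] → texture is smooth, count = 7 → Positive.
[size: 9, weight: 11, count: 11, texture: matte, shape: hexagon] → texture is matte, count = 11 → Negative.
[size: 2, weight: 7, count: 8, texture: glossy, shape: square] → texture is glossy, count = 8 → Negative.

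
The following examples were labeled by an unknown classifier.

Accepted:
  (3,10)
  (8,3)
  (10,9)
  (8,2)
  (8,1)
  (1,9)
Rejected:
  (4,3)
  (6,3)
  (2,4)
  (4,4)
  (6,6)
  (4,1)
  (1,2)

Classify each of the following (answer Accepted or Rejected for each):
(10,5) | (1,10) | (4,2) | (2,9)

Accepted, Accepted, Rejected, Accepted

'Accepted' ⟺ max ≥ 8.
(10,5): max 10 — matches, so Accepted. (1,10): max 10 — matches, so Accepted. (4,2): max 4 — fails this test, so Rejected. (2,9): max 9 — matches, so Accepted.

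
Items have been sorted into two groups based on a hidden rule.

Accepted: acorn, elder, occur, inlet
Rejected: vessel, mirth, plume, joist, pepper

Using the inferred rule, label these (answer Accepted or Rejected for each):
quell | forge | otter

Rejected, Rejected, Accepted

Rule: starts with a vowel. This holds for each 'Accepted' example and fails for each 'Rejected' one.
Rejected: quell, since starts with 'q'.
Rejected: forge, since starts with 'f'.
Accepted: otter, since starts with 'o'.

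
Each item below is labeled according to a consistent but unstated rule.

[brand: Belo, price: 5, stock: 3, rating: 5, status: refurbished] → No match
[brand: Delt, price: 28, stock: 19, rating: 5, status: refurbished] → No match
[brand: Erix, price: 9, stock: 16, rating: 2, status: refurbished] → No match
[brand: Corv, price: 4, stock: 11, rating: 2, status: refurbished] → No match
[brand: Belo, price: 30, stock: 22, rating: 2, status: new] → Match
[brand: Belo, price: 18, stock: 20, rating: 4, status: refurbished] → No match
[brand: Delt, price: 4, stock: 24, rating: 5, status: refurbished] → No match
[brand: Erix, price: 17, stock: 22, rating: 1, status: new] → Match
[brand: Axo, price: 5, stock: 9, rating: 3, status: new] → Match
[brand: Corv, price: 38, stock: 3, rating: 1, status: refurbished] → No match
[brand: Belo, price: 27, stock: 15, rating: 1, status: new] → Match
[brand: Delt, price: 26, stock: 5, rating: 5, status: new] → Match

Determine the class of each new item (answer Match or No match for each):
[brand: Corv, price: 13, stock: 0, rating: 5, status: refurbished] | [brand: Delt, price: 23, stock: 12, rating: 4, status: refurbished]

One predicate separates the groups cleanly: status is new.
[brand: Corv, price: 13, stock: 0, rating: 5, status: refurbished]: No match (status is refurbished). [brand: Delt, price: 23, stock: 12, rating: 4, status: refurbished]: No match (status is refurbished).

No match, No match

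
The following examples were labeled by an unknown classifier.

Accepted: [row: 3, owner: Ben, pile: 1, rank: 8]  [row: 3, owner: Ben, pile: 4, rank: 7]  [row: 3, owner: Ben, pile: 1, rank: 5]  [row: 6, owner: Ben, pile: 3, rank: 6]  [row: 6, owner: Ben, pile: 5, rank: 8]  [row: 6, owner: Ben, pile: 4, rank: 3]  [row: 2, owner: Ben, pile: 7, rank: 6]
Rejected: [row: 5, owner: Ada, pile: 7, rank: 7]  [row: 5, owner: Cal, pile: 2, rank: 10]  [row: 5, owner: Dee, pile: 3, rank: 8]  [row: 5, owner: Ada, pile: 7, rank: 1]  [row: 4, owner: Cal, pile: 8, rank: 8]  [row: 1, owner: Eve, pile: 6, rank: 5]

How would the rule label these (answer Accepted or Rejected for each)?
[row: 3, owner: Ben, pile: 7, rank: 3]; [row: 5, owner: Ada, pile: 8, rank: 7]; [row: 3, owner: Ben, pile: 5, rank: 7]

The classifier is using: owner is Ben.
[row: 3, owner: Ben, pile: 7, rank: 3]: Accepted (owner is Ben). [row: 5, owner: Ada, pile: 8, rank: 7]: Rejected (owner is Ada). [row: 3, owner: Ben, pile: 5, rank: 7]: Accepted (owner is Ben).

Accepted, Rejected, Accepted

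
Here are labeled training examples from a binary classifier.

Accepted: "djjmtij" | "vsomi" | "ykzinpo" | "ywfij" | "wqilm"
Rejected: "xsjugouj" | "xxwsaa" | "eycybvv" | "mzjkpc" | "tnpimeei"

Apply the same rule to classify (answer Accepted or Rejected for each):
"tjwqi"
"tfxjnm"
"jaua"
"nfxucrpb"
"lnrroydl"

The pattern is that an item is 'Accepted' exactly when: odd length AND contains 'i'.

Accepted, Rejected, Rejected, Rejected, Rejected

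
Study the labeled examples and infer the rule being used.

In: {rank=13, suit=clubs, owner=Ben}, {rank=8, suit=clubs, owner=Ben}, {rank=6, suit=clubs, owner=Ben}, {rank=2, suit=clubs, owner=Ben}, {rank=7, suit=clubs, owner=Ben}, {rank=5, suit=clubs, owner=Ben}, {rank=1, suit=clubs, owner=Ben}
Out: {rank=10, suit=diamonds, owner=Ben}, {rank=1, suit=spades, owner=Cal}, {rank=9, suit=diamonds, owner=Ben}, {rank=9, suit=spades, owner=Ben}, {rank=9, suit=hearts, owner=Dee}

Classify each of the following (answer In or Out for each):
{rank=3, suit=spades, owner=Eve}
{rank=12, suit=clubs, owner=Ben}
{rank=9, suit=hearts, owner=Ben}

A rule that fits every label: suit is clubs — true of each 'In' example, false of each 'Out' one.
{rank=3, suit=spades, owner=Eve}: Out (suit is spades).
{rank=12, suit=clubs, owner=Ben}: In (suit is clubs).
{rank=9, suit=hearts, owner=Ben}: Out (suit is hearts).

Out, In, Out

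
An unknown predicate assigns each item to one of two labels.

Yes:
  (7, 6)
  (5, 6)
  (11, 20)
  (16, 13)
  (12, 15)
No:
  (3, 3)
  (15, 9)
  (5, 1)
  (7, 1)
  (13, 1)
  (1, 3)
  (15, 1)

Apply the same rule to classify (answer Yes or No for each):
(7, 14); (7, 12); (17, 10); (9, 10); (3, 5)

One predicate separates the groups cleanly: sum is odd.
(7, 14): 7+14 = 21, fits → Yes.
(7, 12): 7+12 = 19, fits → Yes.
(17, 10): 17+10 = 27, fits → Yes.
(9, 10): 9+10 = 19, fits → Yes.
(3, 5): 3+5 = 8, does not fit → No.

Yes, Yes, Yes, Yes, No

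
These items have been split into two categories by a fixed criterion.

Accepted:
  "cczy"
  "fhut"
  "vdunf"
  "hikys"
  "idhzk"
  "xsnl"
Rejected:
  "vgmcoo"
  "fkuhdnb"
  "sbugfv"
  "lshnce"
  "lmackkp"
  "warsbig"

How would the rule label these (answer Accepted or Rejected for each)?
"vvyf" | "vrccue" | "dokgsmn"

Accepted, Rejected, Rejected

One predicate separates the groups cleanly: length ≤ 5.
"vvyf": length 4 — matches, so Accepted. "vrccue": length 6 — fails the rule, so Rejected. "dokgsmn": length 7 — fails the rule, so Rejected.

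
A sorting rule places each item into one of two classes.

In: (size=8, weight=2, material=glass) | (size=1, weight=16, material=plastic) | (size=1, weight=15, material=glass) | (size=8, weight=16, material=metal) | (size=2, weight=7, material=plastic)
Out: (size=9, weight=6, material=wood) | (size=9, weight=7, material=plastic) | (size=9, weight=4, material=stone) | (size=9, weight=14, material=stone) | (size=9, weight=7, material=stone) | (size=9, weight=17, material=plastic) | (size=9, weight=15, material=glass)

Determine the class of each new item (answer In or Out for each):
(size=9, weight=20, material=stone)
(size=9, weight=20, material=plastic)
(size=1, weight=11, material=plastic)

Out, Out, In

'In' ⟺ size ≤ 8.
(size=9, weight=20, material=stone): size = 9 — does not pass, so Out.
(size=9, weight=20, material=plastic): size = 9 — does not pass, so Out.
(size=1, weight=11, material=plastic): size = 1 — meets the rule, so In.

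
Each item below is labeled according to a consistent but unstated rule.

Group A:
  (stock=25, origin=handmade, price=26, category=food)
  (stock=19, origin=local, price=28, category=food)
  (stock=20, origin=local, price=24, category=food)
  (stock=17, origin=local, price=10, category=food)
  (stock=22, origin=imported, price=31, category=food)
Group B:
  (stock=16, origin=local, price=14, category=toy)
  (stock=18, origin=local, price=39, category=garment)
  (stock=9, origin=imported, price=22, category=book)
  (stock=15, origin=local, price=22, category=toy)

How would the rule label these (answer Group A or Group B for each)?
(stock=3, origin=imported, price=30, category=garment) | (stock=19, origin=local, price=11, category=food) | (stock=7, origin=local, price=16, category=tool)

Checking candidate rules against both groups, what survives is: category is food.
(stock=3, origin=imported, price=30, category=garment): Group B (category is garment).
(stock=19, origin=local, price=11, category=food): Group A (category is food).
(stock=7, origin=local, price=16, category=tool): Group B (category is tool).

Group B, Group A, Group B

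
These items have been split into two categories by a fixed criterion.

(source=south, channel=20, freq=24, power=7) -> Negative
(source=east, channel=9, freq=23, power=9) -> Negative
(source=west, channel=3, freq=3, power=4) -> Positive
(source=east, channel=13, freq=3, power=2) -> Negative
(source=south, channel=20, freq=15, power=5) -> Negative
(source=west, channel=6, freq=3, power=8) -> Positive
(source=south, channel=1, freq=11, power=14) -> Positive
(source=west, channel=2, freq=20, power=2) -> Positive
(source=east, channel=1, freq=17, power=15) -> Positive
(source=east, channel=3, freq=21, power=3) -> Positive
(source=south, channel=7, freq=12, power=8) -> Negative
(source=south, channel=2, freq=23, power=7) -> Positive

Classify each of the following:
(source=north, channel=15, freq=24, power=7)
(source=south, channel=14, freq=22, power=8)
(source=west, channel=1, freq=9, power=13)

Negative, Negative, Positive

The simplest hypothesis consistent with all the labels is: channel ≤ 6.
(source=north, channel=15, freq=24, power=7) → channel = 15 → Negative.
(source=south, channel=14, freq=22, power=8) → channel = 14 → Negative.
(source=west, channel=1, freq=9, power=13) → channel = 1 → Positive.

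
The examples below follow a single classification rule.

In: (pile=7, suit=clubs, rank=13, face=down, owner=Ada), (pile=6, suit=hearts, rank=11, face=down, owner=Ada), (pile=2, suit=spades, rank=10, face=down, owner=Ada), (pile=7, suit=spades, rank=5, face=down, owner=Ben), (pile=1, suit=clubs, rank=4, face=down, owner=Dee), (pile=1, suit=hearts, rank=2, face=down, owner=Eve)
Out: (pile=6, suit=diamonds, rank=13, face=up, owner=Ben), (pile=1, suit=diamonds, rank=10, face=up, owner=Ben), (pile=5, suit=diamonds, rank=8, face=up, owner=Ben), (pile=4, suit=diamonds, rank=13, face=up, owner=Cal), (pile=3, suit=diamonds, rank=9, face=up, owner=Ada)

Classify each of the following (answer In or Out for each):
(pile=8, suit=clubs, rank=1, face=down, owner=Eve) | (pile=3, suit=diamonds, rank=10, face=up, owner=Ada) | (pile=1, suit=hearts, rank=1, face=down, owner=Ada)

In, Out, In

All 'In' examples share one property — face is down — and every 'Out' example lacks it.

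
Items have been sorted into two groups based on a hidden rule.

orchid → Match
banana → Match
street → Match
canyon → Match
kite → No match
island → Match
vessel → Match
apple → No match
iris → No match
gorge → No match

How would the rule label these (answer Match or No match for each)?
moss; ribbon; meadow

Every 'Match' example satisfies: length 6. None of the 'No match' examples do.
No match: moss, since length 4. Match: ribbon, since length 6. Match: meadow, since length 6.

No match, Match, Match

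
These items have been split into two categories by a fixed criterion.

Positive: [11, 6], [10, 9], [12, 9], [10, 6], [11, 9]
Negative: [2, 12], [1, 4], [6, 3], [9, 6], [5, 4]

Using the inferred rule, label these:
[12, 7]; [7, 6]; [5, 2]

Positive, Negative, Negative

The simplest hypothesis consistent with all the labels is: sum ≥ 16.
[12, 7]: Positive (12+7 = 19).
[7, 6]: Negative (7+6 = 13).
[5, 2]: Negative (5+2 = 7).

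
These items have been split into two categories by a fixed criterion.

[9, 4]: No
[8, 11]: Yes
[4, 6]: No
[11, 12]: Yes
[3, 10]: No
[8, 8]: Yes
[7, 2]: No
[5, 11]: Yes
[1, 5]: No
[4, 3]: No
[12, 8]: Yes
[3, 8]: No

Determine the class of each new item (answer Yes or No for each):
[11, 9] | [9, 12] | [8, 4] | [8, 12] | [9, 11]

Yes, Yes, No, Yes, Yes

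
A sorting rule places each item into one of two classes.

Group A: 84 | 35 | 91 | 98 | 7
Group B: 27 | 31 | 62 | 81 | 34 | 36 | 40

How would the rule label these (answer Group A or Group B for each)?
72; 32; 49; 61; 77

The common property of the 'Group A' items is: multiple of 7. No 'Group B' item has it.

Group B, Group B, Group A, Group B, Group A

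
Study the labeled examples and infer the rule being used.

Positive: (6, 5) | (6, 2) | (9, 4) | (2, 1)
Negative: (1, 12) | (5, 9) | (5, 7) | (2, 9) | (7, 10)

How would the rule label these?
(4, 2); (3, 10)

The distinguishing property — first > second — holds for all the 'Positive' cases and none of the 'Negative' cases.
(4, 2) — 4 > 2, hence Positive.
(3, 10) — 3 < 10, hence Negative.

Positive, Negative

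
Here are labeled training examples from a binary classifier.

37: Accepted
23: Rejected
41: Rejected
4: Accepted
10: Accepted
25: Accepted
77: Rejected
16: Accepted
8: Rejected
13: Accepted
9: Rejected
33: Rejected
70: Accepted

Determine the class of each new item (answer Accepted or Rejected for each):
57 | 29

The rule appears to be: ≡ 1 (mod 3).
57 → 57 mod 3 = 0 → Rejected.
29 → 29 mod 3 = 2 → Rejected.

Rejected, Rejected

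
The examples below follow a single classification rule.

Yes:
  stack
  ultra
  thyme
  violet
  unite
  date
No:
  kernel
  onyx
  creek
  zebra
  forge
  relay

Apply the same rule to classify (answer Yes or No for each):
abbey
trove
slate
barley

Looking at the examples, the only property every 'Yes' case has and every 'No' case lacks is: contains 't'.

No, Yes, Yes, No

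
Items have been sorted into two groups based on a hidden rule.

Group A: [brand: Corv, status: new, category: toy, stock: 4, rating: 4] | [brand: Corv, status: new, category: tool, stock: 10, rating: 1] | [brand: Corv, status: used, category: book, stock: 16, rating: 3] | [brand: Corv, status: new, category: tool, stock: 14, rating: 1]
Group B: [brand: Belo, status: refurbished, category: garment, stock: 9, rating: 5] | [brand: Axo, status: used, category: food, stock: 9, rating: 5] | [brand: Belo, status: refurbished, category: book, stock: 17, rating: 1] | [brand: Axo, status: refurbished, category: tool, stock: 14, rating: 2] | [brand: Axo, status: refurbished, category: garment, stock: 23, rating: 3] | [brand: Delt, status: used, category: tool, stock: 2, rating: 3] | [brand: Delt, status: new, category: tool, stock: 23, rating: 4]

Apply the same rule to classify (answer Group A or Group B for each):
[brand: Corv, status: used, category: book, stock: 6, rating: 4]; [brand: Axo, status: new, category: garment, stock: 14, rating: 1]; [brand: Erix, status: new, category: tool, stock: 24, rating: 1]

The distinguishing property — brand is Corv — holds for all the 'Group A' cases and none of the 'Group B' cases.
[brand: Corv, status: used, category: book, stock: 6, rating: 4] → brand is Corv → Group A. [brand: Axo, status: new, category: garment, stock: 14, rating: 1] → brand is Axo → Group B. [brand: Erix, status: new, category: tool, stock: 24, rating: 1] → brand is Erix → Group B.

Group A, Group B, Group B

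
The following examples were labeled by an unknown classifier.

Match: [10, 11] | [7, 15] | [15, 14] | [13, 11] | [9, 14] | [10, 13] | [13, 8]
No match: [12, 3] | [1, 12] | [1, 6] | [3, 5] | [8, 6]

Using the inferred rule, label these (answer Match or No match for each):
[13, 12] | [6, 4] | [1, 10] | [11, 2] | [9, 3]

One predicate separates the groups cleanly: sum ≥ 21.
[13, 12]: 13+12 = 25, qualifies → Match. [6, 4]: 6+4 = 10, does not pass → No match. [1, 10]: 1+10 = 11, does not pass → No match. [11, 2]: 11+2 = 13, does not pass → No match. [9, 3]: 9+3 = 12, does not pass → No match.

Match, No match, No match, No match, No match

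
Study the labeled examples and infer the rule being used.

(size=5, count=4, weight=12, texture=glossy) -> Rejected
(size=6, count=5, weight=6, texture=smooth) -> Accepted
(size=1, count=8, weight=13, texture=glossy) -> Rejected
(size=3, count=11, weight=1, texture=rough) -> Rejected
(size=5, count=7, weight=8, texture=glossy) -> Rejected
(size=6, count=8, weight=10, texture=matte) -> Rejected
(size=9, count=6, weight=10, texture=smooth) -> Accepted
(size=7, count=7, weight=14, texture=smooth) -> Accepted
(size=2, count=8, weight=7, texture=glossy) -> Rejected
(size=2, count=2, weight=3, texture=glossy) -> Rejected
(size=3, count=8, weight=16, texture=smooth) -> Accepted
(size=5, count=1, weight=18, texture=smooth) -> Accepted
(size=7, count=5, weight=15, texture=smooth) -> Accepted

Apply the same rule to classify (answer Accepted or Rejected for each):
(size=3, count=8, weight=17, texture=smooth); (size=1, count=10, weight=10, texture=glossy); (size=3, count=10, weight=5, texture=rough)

Checking candidate rules against both groups, what survives is: texture is smooth.
(size=3, count=8, weight=17, texture=smooth) → texture is smooth → Accepted. (size=1, count=10, weight=10, texture=glossy) → texture is glossy → Rejected. (size=3, count=10, weight=5, texture=rough) → texture is rough → Rejected.

Accepted, Rejected, Rejected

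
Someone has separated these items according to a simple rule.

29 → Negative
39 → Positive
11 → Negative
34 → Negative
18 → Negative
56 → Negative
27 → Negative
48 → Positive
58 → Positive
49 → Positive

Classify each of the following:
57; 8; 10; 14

Positive, Negative, Negative, Negative

The simplest hypothesis consistent with all the labels is: digit sum ≥ 12.
57 → digit sum 5+7 = 12 → Positive. 8 → digit sum 8 → Negative. 10 → digit sum 1+0 = 1 → Negative. 14 → digit sum 1+4 = 5 → Negative.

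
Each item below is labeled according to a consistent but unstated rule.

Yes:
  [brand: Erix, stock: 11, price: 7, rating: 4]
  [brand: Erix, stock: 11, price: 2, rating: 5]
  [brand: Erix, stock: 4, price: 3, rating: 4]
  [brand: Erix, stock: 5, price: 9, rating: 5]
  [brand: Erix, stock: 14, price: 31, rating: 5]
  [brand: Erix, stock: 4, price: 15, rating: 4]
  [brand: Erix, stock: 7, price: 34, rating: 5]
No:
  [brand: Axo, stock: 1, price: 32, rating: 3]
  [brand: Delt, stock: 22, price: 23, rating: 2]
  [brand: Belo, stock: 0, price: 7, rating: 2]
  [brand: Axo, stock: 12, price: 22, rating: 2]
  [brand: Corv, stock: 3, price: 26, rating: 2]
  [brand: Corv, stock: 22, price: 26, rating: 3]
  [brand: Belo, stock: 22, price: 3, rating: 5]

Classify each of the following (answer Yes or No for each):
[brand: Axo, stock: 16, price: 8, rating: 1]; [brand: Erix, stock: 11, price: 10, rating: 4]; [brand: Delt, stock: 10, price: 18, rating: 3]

No, Yes, No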